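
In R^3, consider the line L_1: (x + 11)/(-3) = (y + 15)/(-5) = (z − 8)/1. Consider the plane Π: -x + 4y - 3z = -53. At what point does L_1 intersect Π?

L_1 has direction (-3, -5, 1) through (-11, -15, 8).
Substitute r = (-11, -15, 8) + t(-3, -5, 1) into the plane: -73 + (-20)t = -53, so t = -1.
Intersection: (-11, -15, 8) + (-1)·(-3, -5, 1) = (-8, -10, 7).

(-8, -10, 7)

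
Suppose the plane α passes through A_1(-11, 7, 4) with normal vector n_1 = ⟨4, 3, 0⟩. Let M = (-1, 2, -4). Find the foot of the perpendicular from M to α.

α: n_1·r = n_1·A_1 gives 4x + 3y = -23.
Foot = M − λn with λ = (n·M − d)/|n|² = (2 − (-23))/25 = 1.
Foot = (-1, 2, -4) − 1·(4, 3, 0) = (-5, -1, -4).

(-5, -1, -4)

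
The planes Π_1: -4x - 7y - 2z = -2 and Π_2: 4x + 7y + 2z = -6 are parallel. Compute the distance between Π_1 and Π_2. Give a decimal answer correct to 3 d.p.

0.963

Rescale Π_2 by 1/(-1): -4x - 7y - 2z = 6. Then distance = |-2 − 6| / √69 ≈ 0.963.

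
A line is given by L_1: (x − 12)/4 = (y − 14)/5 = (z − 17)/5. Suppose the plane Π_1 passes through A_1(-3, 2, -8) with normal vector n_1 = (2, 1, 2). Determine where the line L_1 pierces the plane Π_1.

L_1 has direction (4, 5, 5) through (12, 14, 17).
Π_1: n_1·r = n_1·A_1 gives 2x + y + 2z = -20.
Substitute r = (12, 14, 17) + t(4, 5, 5) into the plane: 72 + 23t = -20, so t = -4.
Intersection: (12, 14, 17) + (-4)·(4, 5, 5) = (-4, -6, -3).

(-4, -6, -3)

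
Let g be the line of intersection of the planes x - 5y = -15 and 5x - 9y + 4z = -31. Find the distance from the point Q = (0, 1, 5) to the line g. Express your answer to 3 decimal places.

4.889

Direction of g: (1, -5, 0) × (5, -9, 4) = (-20, -4, 16).
A point on g: solving the two plane equations with x = 0 gives (0, 3, -1).
Taking (0, 3, -1) on g with direction v = (-20, -4, 16): w = Q − (0, 3, -1) = (0, -2, 6), and w × v = (-8, -120, -40).
Distance = |w × v| / |v| = √16064 / √672 ≈ 4.889.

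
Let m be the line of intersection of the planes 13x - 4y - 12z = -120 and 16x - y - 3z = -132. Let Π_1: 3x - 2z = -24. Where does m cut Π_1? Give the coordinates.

Direction of m: (13, -4, -12) × (16, -1, -3) = (0, -153, 51).
A point on m: solving the two plane equations with y = 1 gives (-8, 1, 1).
Substitute r = (-8, 1, 1) + t(0, -153, 51) into the plane: -26 + (-102)t = -24, so t = -1/51.
Intersection: (-8, 1, 1) + (-1/51)·(0, -153, 51) = (-8, 4, 0).

(-8, 4, 0)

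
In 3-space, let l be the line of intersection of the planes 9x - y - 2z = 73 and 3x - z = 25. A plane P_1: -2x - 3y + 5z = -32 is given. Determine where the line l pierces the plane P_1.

Direction of l: (9, -1, -2) × (3, 0, -1) = (1, 3, 3).
A point on l: solving the two plane equations with x = 3 gives (3, -14, -16).
Substitute r = (3, -14, -16) + t(1, 3, 3) into the plane: -44 + 4t = -32, so t = 3.
Intersection: (3, -14, -16) + 3·(1, 3, 3) = (6, -5, -7).

(6, -5, -7)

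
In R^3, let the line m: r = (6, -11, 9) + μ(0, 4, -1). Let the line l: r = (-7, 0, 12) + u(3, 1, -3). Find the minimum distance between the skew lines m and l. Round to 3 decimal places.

4.471

Common perpendicular direction n = (0, 4, -1) × (3, 1, -3) = (-11, -3, -12).
With w = (-7, 0, 12) − (6, -11, 9) = (-13, 11, 3), w · n = 74.
Distance = |w · n| / |n| = |74| / √274 ≈ 4.471.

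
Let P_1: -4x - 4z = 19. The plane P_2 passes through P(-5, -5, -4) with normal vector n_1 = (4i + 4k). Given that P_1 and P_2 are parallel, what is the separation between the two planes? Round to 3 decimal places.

3.005

P_2: n_1·r = n_1·P gives 4x + 4z = -36.
Rescale P_2 by 1/(-1): -4x - 4z = 36. Then distance = |19 − 36| / √32 ≈ 3.005.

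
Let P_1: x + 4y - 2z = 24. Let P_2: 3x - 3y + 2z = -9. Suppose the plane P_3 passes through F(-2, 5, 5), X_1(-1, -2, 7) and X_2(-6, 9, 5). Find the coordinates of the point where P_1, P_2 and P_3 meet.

(2, 7, 3)

FX_1 = (1, -7, 2), FX_2 = (-4, 4, 0); a normal to P_3 is FX_1 × FX_2 = (-8, -8, -24).
Using F: P_3 has equation -8x - 8y - 24z = -144.
Solving the 3×3 linear system x + 4y - 2z = 24, 3x - 3y + 2z = -9, -8x - 8y - 24z = -144 (e.g. by elimination or Cramer's rule, determinant = 408) gives (2, 7, 3).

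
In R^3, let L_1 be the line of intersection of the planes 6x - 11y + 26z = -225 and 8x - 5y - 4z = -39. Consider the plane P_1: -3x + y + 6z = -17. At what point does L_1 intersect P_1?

(-12, -5, -8)

Direction of L_1: (6, -11, 26) × (8, -5, -4) = (174, 232, 58).
A point on L_1: solving the two plane equations with x = 0 gives (0, 11, -4).
Substitute r = (0, 11, -4) + t(174, 232, 58) into the plane: -13 + 58t = -17, so t = -2/29.
Intersection: (0, 11, -4) + (-2/29)·(174, 232, 58) = (-12, -5, -8).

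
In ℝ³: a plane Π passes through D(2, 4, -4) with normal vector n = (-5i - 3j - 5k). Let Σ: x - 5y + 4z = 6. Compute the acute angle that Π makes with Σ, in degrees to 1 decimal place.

Π: n·r = n·D gives -5x - 3y - 5z = -2.
cos θ = |n₁·n₂| / (|n₁||n₂|) = |-10| / (√59 · √42).
θ = arccos(0.20089) ≈ 78.4°.

78.4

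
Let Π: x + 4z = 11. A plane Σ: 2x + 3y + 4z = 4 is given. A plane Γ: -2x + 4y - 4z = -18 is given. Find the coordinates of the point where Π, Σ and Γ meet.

Solving the 3×3 linear system x + 4z = 11, 2x + 3y + 4z = 4, -2x + 4y - 4z = -18 (e.g. by elimination or Cramer's rule, determinant = 28) gives (-1, -2, 3).

(-1, -2, 3)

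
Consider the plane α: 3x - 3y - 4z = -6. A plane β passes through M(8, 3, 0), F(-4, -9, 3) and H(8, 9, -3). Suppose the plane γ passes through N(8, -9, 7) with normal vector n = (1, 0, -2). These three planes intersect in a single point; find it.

(-6, -4, 0)

MF = (-12, -12, 3), MH = (0, 6, -3); a normal to β is MF × MH = (18, -36, -72).
Using M: β has equation 18x - 36y - 72z = 36.
γ: n·r = n·N gives x - 2z = -6.
Solving the 3×3 linear system 3x - 3y - 4z = -6, 18x - 36y - 72z = 36, x - 2z = -6 (e.g. by elimination or Cramer's rule, determinant = 180) gives (-6, -4, 0).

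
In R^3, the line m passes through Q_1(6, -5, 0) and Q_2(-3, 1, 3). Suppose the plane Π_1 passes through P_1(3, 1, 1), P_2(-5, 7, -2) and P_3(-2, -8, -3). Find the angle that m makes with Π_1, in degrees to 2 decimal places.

30.82

A direction vector for m is Q_2 − Q_1 = (-9, 6, 3).
P_1P_2 = (-8, 6, -3), P_1P_3 = (-5, -9, -4); a normal to Π_1 is P_1P_2 × P_1P_3 = (-51, -17, 102).
Using P_1: Π_1 has equation -51x - 17y + 102z = -68.
sin θ = |n·v| / (|n||v|) = |663| / (√13294 · √126) = 0.51227.
θ ≈ 30.82°.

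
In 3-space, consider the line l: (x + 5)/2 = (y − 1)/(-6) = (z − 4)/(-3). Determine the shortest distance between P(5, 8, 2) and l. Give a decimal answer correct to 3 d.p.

12.156

l has direction (2, -6, -3) through (-5, 1, 4).
Taking (-5, 1, 4) on l with direction v = (2, -6, -3): w = P − (-5, 1, 4) = (10, 7, -2), and w × v = (-33, 26, -74).
Distance = |w × v| / |v| = √7241 / √49 ≈ 12.156.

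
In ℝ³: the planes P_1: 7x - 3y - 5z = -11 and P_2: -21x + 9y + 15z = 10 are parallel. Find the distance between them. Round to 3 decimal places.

Rescale P_2 by 1/(-3): 7x - 3y - 5z = -10/3. Then distance = |-11 − (-10/3)| / √83 ≈ 0.842.

0.842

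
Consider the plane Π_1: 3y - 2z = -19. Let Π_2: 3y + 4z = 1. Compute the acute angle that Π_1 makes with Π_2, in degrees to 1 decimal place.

86.8

cos θ = |n₁·n₂| / (|n₁||n₂|) = |1| / (√13 · √25).
θ = arccos(0.05547) ≈ 86.8°.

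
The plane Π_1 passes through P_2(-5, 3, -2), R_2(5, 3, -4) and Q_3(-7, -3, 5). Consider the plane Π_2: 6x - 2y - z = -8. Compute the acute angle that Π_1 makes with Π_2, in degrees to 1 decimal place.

P_2R_2 = (10, 0, -2), P_2Q_3 = (-2, -6, 7); a normal to Π_1 is P_2R_2 × P_2Q_3 = (-12, -66, -60).
Using P_2: Π_1 has equation -12x - 66y - 60z = -18.
cos θ = |n₁·n₂| / (|n₁||n₂|) = |120| / (√8100 · √41).
θ = arccos(0.20823) ≈ 78.0°.

78.0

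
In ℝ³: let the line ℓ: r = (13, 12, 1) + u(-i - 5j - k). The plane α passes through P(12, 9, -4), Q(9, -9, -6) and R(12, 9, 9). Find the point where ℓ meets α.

PQ = (-3, -18, -2), PR = (0, 0, 13); a normal to α is PQ × PR = (-234, 39, 0).
Using P: α has equation -234x + 39y = -2457.
Substitute r = (13, 12, 1) + t(-1, -5, -1) into the plane: -2574 + 39t = -2457, so t = 3.
Intersection: (13, 12, 1) + 3·(-1, -5, -1) = (10, -3, -2).

(10, -3, -2)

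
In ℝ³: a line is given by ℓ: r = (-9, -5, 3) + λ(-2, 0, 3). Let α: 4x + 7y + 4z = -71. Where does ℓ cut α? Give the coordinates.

Substitute r = (-9, -5, 3) + t(-2, 0, 3) into the plane: -59 + 4t = -71, so t = -3.
Intersection: (-9, -5, 3) + (-3)·(-2, 0, 3) = (-3, -5, -6).

(-3, -5, -6)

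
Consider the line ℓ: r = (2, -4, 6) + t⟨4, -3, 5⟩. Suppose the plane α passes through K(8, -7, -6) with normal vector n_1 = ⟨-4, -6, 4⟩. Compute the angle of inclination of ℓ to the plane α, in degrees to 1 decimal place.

α: n_1·r = n_1·K gives -4x - 6y + 4z = -14.
sin θ = |n·v| / (|n||v|) = |22| / (√68 · √50) = 0.37730.
θ ≈ 22.2°.

22.2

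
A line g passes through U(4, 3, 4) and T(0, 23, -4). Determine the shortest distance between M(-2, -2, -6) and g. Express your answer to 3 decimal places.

12.687

A direction vector for g is T − U = (-4, 20, -8).
Taking (4, 3, 4) on g with direction v = (-4, 20, -8): w = M − (4, 3, 4) = (-6, -5, -10), and w × v = (240, -8, -140).
Distance = |w × v| / |v| = √77264 / √480 ≈ 12.687.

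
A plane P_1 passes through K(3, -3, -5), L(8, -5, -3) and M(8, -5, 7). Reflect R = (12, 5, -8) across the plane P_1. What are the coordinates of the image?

(4, -15, -8)

KL = (5, -2, 2), KM = (5, -2, 12); a normal to P_1 is KL × KM = (-20, -50, 0).
Using K: P_1 has equation -20x - 50y = 90.
λ = (n·R − d)/|n|² = (-490 − 90)/2900 = -1/5.
Reflection = R − 2λn = (12, 5, -8) − (-2/5)·(-20, -50, 0) = (4, -15, -8).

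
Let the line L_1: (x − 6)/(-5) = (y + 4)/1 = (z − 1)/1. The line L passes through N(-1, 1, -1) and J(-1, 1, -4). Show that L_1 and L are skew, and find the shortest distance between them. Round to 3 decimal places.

L_1 has direction (-5, 1, 1) through (6, -4, 1).
A direction vector for L is J − N = (0, 0, -3).
Common perpendicular direction n = (-5, 1, 1) × (0, 0, -3) = (-3, -15, 0).
With w = (-1, 1, -1) − (6, -4, 1) = (-7, 5, -2), w · n = -54.
Since n ≠ 0 the lines are not parallel, and w · n = -54 ≠ 0 so they do not intersect; hence they are skew.
Distance = |w · n| / |n| = |-54| / √234 ≈ 3.530.

3.530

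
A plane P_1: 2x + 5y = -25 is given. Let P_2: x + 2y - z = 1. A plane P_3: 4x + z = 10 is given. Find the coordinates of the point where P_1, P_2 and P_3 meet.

(5, -7, -10)

Solving the 3×3 linear system 2x + 5y = -25, x + 2y - z = 1, 4x + z = 10 (e.g. by elimination or Cramer's rule, determinant = -21) gives (5, -7, -10).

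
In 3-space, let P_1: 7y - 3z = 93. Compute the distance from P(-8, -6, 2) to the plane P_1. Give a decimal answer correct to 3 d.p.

n·P − d = (0)·(-8) + (7)·(-6) + (-3)·(2) − 93 = -141; |n| = √58.
Distance = |-141| / √58 = 141/√58 ≈ 18.514.

18.514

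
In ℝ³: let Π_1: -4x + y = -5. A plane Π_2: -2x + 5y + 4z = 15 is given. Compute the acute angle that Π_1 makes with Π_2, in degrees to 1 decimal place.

62.0

cos θ = |n₁·n₂| / (|n₁||n₂|) = |13| / (√17 · √45).
θ = arccos(0.47002) ≈ 62.0°.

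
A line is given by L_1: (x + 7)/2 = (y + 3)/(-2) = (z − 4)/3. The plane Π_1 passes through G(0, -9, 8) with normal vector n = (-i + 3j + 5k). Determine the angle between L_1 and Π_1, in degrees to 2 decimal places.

16.68

L_1 has direction (2, -2, 3) through (-7, -3, 4).
Π_1: n·r = n·G gives -x + 3y + 5z = 13.
sin θ = |n·v| / (|n||v|) = |7| / (√35 · √17) = 0.28697.
θ ≈ 16.68°.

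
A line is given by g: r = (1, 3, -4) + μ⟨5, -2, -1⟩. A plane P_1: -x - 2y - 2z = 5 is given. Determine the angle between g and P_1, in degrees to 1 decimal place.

sin θ = |n·v| / (|n||v|) = |1| / (√9 · √30) = 0.06086.
θ ≈ 3.5°.

3.5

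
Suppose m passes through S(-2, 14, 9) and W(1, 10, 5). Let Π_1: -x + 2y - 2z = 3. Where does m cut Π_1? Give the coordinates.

(7, 2, -3)

A direction vector for m is W − S = (3, -4, -4).
Substitute r = (-2, 14, 9) + t(3, -4, -4) into the plane: 12 + (-3)t = 3, so t = 3.
Intersection: (-2, 14, 9) + 3·(3, -4, -4) = (7, 2, -3).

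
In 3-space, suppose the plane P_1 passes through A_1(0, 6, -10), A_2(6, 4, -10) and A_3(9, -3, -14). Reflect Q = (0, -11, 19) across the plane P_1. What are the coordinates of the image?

A_1A_2 = (6, -2, 0), A_1A_3 = (9, -9, -4); a normal to P_1 is A_1A_2 × A_1A_3 = (8, 24, -36).
Using A_1: P_1 has equation 8x + 24y - 36z = 504.
λ = (n·Q − d)/|n|² = (-948 − 504)/1936 = -3/4.
Reflection = Q − 2λn = (0, -11, 19) − (-3/2)·(8, 24, -36) = (12, 25, -35).

(12, 25, -35)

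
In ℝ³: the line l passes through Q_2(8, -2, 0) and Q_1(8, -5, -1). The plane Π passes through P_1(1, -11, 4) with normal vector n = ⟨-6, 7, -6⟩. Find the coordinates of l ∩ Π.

A direction vector for l is Q_1 − Q_2 = (0, -3, -1).
Π: n·r = n·P_1 gives -6x + 7y - 6z = -107.
Substitute r = (8, -2, 0) + t(0, -3, -1) into the plane: -62 + (-15)t = -107, so t = 3.
Intersection: (8, -2, 0) + 3·(0, -3, -1) = (8, -11, -3).

(8, -11, -3)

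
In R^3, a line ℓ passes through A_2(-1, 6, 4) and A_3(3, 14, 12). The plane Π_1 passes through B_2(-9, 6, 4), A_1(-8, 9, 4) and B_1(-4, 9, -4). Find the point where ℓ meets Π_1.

A direction vector for ℓ is A_3 − A_2 = (4, 8, 8).
B_2A_1 = (1, 3, 0), B_2B_1 = (5, 3, -8); a normal to Π_1 is B_2A_1 × B_2B_1 = (-24, 8, -12).
Using B_2: Π_1 has equation -24x + 8y - 12z = 216.
Substitute r = (-1, 6, 4) + t(4, 8, 8) into the plane: 24 + (-128)t = 216, so t = -3/2.
Intersection: (-1, 6, 4) + (-3/2)·(4, 8, 8) = (-7, -6, -8).

(-7, -6, -8)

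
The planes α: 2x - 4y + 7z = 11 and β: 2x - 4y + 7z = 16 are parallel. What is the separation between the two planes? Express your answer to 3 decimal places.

0.602

Same normal n = (2, -4, 7) with |n| = √69; distance = |11 − 16| / |n| = 5/√69 ≈ 0.602.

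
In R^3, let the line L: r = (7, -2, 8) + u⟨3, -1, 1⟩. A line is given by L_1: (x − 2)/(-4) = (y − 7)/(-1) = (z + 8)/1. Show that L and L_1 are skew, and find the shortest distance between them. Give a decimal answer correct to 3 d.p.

L_1 has direction (-4, -1, 1) through (2, 7, -8).
Common perpendicular direction n = (3, -1, 1) × (-4, -1, 1) = (0, -7, -7).
With w = (2, 7, -8) − (7, -2, 8) = (-5, 9, -16), w · n = 49.
Since n ≠ 0 the lines are not parallel, and w · n = 49 ≠ 0 so they do not intersect; hence they are skew.
Distance = |w · n| / |n| = |49| / √98 ≈ 4.950.

4.950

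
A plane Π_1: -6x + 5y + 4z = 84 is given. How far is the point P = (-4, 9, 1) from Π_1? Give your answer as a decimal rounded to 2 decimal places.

n·P − d = (-6)·(-4) + (5)·(9) + (4)·(1) − 84 = -11; |n| = √77.
Distance = |-11| / √77 = 11/√77 ≈ 1.25.

1.25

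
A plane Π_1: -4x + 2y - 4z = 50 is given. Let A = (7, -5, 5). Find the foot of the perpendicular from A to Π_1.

(-5, 1, -7)

Foot = A − λn with λ = (n·A − d)/|n|² = (-58 − 50)/36 = -3.
Foot = (7, -5, 5) − (-3)·(-4, 2, -4) = (-5, 1, -7).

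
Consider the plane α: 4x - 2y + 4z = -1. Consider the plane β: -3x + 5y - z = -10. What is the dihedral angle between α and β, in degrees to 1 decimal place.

cos θ = |n₁·n₂| / (|n₁||n₂|) = |-26| / (√36 · √35).
θ = arccos(0.73247) ≈ 42.9°.

42.9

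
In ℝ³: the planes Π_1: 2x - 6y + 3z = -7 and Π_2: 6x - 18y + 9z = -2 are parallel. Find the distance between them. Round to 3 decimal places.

0.905

Rescale Π_2 by 1/3: 2x - 6y + 3z = -2/3. Then distance = |-7 − (-2/3)| / √49 ≈ 0.905.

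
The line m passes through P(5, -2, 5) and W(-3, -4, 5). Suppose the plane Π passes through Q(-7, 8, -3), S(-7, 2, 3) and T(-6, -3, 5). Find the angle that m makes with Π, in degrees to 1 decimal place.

A direction vector for m is W − P = (-8, -2, 0).
QS = (0, -6, 6), QT = (1, -11, 8); a normal to Π is QS × QT = (18, 6, 6).
Using Q: Π has equation 18x + 6y + 6z = -96.
sin θ = |n·v| / (|n||v|) = |-156| / (√396 · √68) = 0.95065.
θ ≈ 71.9°.

71.9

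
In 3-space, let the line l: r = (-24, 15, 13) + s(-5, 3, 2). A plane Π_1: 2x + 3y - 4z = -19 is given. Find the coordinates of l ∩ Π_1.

Substitute r = (-24, 15, 13) + t(-5, 3, 2) into the plane: -55 + (-9)t = -19, so t = -4.
Intersection: (-24, 15, 13) + (-4)·(-5, 3, 2) = (-4, 3, 5).

(-4, 3, 5)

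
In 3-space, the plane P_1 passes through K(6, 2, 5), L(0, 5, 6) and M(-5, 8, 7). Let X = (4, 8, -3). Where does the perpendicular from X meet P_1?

KL = (-6, 3, 1), KM = (-11, 6, 2); a normal to P_1 is KL × KM = (0, 1, -3).
Using K: P_1 has equation y - 3z = -13.
Foot = X − λn with λ = (n·X − d)/|n|² = (17 − (-13))/10 = 3.
Foot = (4, 8, -3) − 3·(0, 1, -3) = (4, 5, 6).

(4, 5, 6)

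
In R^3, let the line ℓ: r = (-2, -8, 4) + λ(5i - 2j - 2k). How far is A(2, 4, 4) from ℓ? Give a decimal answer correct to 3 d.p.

Taking (-2, -8, 4) on ℓ with direction v = (5, -2, -2): w = A − (-2, -8, 4) = (4, 12, 0), and w × v = (-24, 8, -68).
Distance = |w × v| / |v| = √5264 / √33 ≈ 12.630.

12.630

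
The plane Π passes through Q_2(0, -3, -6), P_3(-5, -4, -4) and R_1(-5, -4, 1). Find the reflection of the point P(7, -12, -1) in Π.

Q_2P_3 = (-5, -1, 2), Q_2R_1 = (-5, -1, 7); a normal to Π is Q_2P_3 × Q_2R_1 = (-5, 25, 0).
Using Q_2: Π has equation -5x + 25y = -75.
λ = (n·P − d)/|n|² = (-335 − (-75))/650 = -2/5.
Reflection = P − 2λn = (7, -12, -1) − (-4/5)·(-5, 25, 0) = (3, 8, -1).

(3, 8, -1)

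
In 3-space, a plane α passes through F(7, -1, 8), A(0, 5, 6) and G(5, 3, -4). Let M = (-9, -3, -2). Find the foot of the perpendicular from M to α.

(-1, 7, 0)

FA = (-7, 6, -2), FG = (-2, 4, -12); a normal to α is FA × FG = (-64, -80, -16).
Using F: α has equation -64x - 80y - 16z = -496.
Foot = M − λn with λ = (n·M − d)/|n|² = (848 − (-496))/10752 = 1/8.
Foot = (-9, -3, -2) − (1/8)·(-64, -80, -16) = (-1, 7, 0).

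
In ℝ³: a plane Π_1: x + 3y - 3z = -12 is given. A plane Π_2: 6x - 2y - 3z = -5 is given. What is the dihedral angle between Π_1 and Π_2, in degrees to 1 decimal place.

72.8

cos θ = |n₁·n₂| / (|n₁||n₂|) = |9| / (√19 · √49).
θ = arccos(0.29496) ≈ 72.8°.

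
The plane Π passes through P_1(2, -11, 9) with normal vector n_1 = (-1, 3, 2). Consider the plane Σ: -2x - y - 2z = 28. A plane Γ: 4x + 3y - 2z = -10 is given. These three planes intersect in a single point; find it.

Π: n_1·r = n_1·P_1 gives -x + 3y + 2z = -17.
Solving the 3×3 linear system -x + 3y + 2z = -17, -2x - y - 2z = 28, 4x + 3y - 2z = -10 (e.g. by elimination or Cramer's rule, determinant = -48) gives (-5, -2, -8).

(-5, -2, -8)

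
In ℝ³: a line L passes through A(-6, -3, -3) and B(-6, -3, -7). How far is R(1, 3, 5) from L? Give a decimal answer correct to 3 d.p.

9.220

A direction vector for L is B − A = (0, 0, -4).
Taking (-6, -3, -3) on L with direction v = (0, 0, -4): w = R − (-6, -3, -3) = (7, 6, 8), and w × v = (-24, 28, 0).
Distance = |w × v| / |v| = √1360 / √16 ≈ 9.220.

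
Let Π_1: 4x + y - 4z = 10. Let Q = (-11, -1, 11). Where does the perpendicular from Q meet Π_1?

(1, 2, -1)

Foot = Q − λn with λ = (n·Q − d)/|n|² = (-89 − 10)/33 = -3.
Foot = (-11, -1, 11) − (-3)·(4, 1, -4) = (1, 2, -1).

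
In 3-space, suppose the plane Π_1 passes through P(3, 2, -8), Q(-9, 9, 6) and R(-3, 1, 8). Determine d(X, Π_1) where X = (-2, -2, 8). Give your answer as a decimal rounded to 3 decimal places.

PQ = (-12, 7, 14), PR = (-6, -1, 16); a normal to Π_1 is PQ × PR = (126, 108, 54).
Using P: Π_1 has equation 126x + 108y + 54z = 162.
n·X − d = (126)·(-2) + (108)·(-2) + (54)·(8) − 162 = -198; |n| = √30456.
Distance = |-198| / √30456 = 198/√30456 ≈ 1.135.

1.135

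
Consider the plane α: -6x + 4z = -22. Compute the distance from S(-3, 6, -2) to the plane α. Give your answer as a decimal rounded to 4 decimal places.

4.4376

n·S − d = (-6)·(-3) + (0)·(6) + (4)·(-2) − (-22) = 32; |n| = √52.
Distance = |32| / √52 = 32/√52 ≈ 4.4376.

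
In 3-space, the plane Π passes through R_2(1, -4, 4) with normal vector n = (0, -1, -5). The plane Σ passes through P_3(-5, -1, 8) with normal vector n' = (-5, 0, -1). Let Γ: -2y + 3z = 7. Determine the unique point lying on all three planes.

Π: n·r = n·R_2 gives -y - 5z = -16.
Σ: n'·r = n'·P_3 gives -5x - z = 17.
Solving the 3×3 linear system -y - 5z = -16, -5x - z = 17, -2y + 3z = 7 (e.g. by elimination or Cramer's rule, determinant = -65) gives (-4, 1, 3).

(-4, 1, 3)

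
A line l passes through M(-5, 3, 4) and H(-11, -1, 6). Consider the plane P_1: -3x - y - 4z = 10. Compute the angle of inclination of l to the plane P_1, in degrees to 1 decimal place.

21.5

A direction vector for l is H − M = (-6, -4, 2).
sin θ = |n·v| / (|n||v|) = |14| / (√26 · √56) = 0.36690.
θ ≈ 21.5°.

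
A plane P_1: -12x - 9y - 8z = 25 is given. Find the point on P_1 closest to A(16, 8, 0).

(4, -1, -8)

Foot = A − λn with λ = (n·A − d)/|n|² = (-264 − 25)/289 = -1.
Foot = (16, 8, 0) − (-1)·(-12, -9, -8) = (4, -1, -8).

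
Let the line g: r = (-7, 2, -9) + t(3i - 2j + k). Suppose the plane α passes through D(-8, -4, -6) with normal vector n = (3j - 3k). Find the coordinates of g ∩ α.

(2, -4, -6)

α: n·r = n·D gives 3y - 3z = 6.
Substitute r = (-7, 2, -9) + t(3, -2, 1) into the plane: 33 + (-9)t = 6, so t = 3.
Intersection: (-7, 2, -9) + 3·(3, -2, 1) = (2, -4, -6).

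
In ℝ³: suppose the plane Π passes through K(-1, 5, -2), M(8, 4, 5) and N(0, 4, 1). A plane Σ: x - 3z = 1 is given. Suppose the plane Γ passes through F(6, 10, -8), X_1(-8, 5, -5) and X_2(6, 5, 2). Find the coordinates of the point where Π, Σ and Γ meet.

(-8, 4, -3)

KM = (9, -1, 7), KN = (1, -1, 3); a normal to Π is KM × KN = (4, -20, -8).
Using K: Π has equation 4x - 20y - 8z = -88.
FX_1 = (-14, -5, 3), FX_2 = (0, -5, 10); a normal to Γ is FX_1 × FX_2 = (-35, 140, 70).
Using F: Γ has equation -35x + 140y + 70z = 630.
Solving the 3×3 linear system 4x - 20y - 8z = -88, x - 3z = 1, -35x + 140y + 70z = 630 (e.g. by elimination or Cramer's rule, determinant = -140) gives (-8, 4, -3).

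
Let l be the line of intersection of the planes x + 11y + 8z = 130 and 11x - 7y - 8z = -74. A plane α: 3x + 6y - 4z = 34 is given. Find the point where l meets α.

Direction of l: (1, 11, 8) × (11, -7, -8) = (-32, 96, -128).
A point on l: solving the two plane equations with x = -2 gives (-2, 20, -11).
Substitute r = (-2, 20, -11) + t(-32, 96, -128) into the plane: 158 + 992t = 34, so t = -1/8.
Intersection: (-2, 20, -11) + (-1/8)·(-32, 96, -128) = (2, 8, 5).

(2, 8, 5)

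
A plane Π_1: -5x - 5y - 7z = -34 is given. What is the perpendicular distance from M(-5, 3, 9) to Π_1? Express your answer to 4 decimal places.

1.9096

n·M − d = (-5)·(-5) + (-5)·(3) + (-7)·(9) − (-34) = -19; |n| = √99.
Distance = |-19| / √99 = 19/√99 ≈ 1.9096.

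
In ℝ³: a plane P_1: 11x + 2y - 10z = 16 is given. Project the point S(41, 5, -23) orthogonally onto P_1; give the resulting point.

Foot = S − λn with λ = (n·S − d)/|n|² = (691 − 16)/225 = 3.
Foot = (41, 5, -23) − 3·(11, 2, -10) = (8, -1, 7).

(8, -1, 7)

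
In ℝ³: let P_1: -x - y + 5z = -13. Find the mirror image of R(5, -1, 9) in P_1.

(9, 3, -11)

λ = (n·R − d)/|n|² = (41 − (-13))/27 = 2.
Reflection = R − 2λn = (5, -1, 9) − 4·(-1, -1, 5) = (9, 3, -11).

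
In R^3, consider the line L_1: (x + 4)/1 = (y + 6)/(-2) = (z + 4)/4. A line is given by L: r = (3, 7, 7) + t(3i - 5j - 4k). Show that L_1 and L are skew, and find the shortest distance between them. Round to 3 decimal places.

L_1 has direction (1, -2, 4) through (-4, -6, -4).
Common perpendicular direction n = (1, -2, 4) × (3, -5, -4) = (28, 16, 1).
With w = (3, 7, 7) − (-4, -6, -4) = (7, 13, 11), w · n = 415.
Since n ≠ 0 the lines are not parallel, and w · n = 415 ≠ 0 so they do not intersect; hence they are skew.
Distance = |w · n| / |n| = |415| / √1041 ≈ 12.862.

12.862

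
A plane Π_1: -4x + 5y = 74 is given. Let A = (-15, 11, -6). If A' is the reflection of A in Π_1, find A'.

λ = (n·A − d)/|n|² = (115 − 74)/41 = 1.
Reflection = A − 2λn = (-15, 11, -6) − 2·(-4, 5, 0) = (-7, 1, -6).

(-7, 1, -6)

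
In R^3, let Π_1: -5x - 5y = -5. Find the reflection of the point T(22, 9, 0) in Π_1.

(-8, -21, 0)

λ = (n·T − d)/|n|² = (-155 − (-5))/50 = -3.
Reflection = T − 2λn = (22, 9, 0) − (-6)·(-5, -5, 0) = (-8, -21, 0).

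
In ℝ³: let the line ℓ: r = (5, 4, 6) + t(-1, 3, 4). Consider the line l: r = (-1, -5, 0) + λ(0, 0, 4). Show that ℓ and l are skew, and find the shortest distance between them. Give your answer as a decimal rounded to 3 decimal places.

8.538

Common perpendicular direction n = (-1, 3, 4) × (0, 0, 4) = (12, 4, 0).
With w = (-1, -5, 0) − (5, 4, 6) = (-6, -9, -6), w · n = -108.
Since n ≠ 0 the lines are not parallel, and w · n = -108 ≠ 0 so they do not intersect; hence they are skew.
Distance = |w · n| / |n| = |-108| / √160 ≈ 8.538.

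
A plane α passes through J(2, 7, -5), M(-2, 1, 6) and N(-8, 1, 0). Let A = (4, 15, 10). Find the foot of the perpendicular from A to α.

JM = (-4, -6, 11), JN = (-10, -6, 5); a normal to α is JM × JN = (36, -90, -36).
Using J: α has equation 36x - 90y - 36z = -378.
Foot = A − λn with λ = (n·A − d)/|n|² = (-1566 − (-378))/10692 = -1/9.
Foot = (4, 15, 10) − (-1/9)·(36, -90, -36) = (8, 5, 6).

(8, 5, 6)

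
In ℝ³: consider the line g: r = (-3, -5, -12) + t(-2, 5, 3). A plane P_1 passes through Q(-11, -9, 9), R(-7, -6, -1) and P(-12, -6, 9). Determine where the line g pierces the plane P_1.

QR = (4, 3, -10), QP = (-1, 3, 0); a normal to P_1 is QR × QP = (30, 10, 15).
Using Q: P_1 has equation 30x + 10y + 15z = -285.
Substitute r = (-3, -5, -12) + t(-2, 5, 3) into the plane: -320 + 35t = -285, so t = 1.
Intersection: (-3, -5, -12) + 1·(-2, 5, 3) = (-5, 0, -9).

(-5, 0, -9)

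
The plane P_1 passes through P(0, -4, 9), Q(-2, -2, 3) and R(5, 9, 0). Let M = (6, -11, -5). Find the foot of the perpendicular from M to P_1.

PQ = (-2, 2, -6), PR = (5, 13, -9); a normal to P_1 is PQ × PR = (60, -48, -36).
Using P: P_1 has equation 60x - 48y - 36z = -132.
Foot = M − λn with λ = (n·M − d)/|n|² = (1068 − (-132))/7200 = 1/6.
Foot = (6, -11, -5) − (1/6)·(60, -48, -36) = (-4, -3, 1).

(-4, -3, 1)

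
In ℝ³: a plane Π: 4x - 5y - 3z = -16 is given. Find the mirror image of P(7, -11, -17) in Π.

(-17, 19, 1)

λ = (n·P − d)/|n|² = (134 − (-16))/50 = 3.
Reflection = P − 2λn = (7, -11, -17) − 6·(4, -5, -3) = (-17, 19, 1).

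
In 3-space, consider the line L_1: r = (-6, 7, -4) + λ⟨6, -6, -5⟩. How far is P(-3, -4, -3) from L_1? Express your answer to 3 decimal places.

8.165

Taking (-6, 7, -4) on L_1 with direction v = (6, -6, -5): w = P − (-6, 7, -4) = (3, -11, 1), and w × v = (61, 21, 48).
Distance = |w × v| / |v| = √6466 / √97 ≈ 8.165.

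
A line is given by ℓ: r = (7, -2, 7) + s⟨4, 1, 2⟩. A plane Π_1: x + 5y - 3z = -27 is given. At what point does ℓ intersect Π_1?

Substitute r = (7, -2, 7) + t(4, 1, 2) into the plane: -24 + 3t = -27, so t = -1.
Intersection: (7, -2, 7) + (-1)·(4, 1, 2) = (3, -3, 5).

(3, -3, 5)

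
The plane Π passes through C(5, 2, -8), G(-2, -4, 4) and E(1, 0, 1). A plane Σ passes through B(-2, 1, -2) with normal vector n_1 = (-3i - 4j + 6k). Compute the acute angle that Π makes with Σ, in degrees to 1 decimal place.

CG = (-7, -6, 12), CE = (-4, -2, 9); a normal to Π is CG × CE = (-30, 15, -10).
Using C: Π has equation -30x + 15y - 10z = -40.
Σ: n_1·r = n_1·B gives -3x - 4y + 6z = -10.
cos θ = |n₁·n₂| / (|n₁||n₂|) = |-30| / (√1225 · √61).
θ = arccos(0.10975) ≈ 83.7°.

83.7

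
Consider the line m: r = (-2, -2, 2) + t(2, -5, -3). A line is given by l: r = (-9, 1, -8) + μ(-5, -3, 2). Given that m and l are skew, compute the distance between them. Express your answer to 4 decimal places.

12.5307

Common perpendicular direction n = (2, -5, -3) × (-5, -3, 2) = (-19, 11, -31).
With w = (-9, 1, -8) − (-2, -2, 2) = (-7, 3, -10), w · n = 476.
Distance = |w · n| / |n| = |476| / √1443 ≈ 12.5307.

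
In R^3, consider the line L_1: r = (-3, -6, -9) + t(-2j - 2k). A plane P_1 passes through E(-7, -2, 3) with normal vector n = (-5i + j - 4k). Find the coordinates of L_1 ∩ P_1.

(-3, 2, -1)

P_1: n·r = n·E gives -5x + y - 4z = 21.
Substitute r = (-3, -6, -9) + t(0, -2, -2) into the plane: 45 + 6t = 21, so t = -4.
Intersection: (-3, -6, -9) + (-4)·(0, -2, -2) = (-3, 2, -1).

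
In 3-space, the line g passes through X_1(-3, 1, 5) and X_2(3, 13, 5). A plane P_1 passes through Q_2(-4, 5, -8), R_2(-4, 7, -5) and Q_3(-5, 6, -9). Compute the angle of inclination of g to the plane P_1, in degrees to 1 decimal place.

52.9

A direction vector for g is X_2 − X_1 = (6, 12, 0).
Q_2R_2 = (0, 2, 3), Q_2Q_3 = (-1, 1, -1); a normal to P_1 is Q_2R_2 × Q_2Q_3 = (-5, -3, 2).
Using Q_2: P_1 has equation -5x - 3y + 2z = -11.
sin θ = |n·v| / (|n||v|) = |-66| / (√38 · √180) = 0.79802.
θ ≈ 52.9°.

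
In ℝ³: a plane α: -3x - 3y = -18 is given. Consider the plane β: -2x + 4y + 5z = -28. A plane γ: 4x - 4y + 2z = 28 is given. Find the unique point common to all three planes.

(7, -1, -2)

Solving the 3×3 linear system -3x - 3y = -18, -2x + 4y + 5z = -28, 4x - 4y + 2z = 28 (e.g. by elimination or Cramer's rule, determinant = -156) gives (7, -1, -2).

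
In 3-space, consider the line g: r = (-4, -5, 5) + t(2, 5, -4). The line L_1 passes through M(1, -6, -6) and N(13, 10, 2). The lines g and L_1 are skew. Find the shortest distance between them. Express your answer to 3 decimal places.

7.120

A direction vector for L_1 is N − M = (12, 16, 8).
Common perpendicular direction n = (2, 5, -4) × (12, 16, 8) = (104, -64, -28).
With w = (1, -6, -6) − (-4, -5, 5) = (5, -1, -11), w · n = 892.
Distance = |w · n| / |n| = |892| / √15696 ≈ 7.120.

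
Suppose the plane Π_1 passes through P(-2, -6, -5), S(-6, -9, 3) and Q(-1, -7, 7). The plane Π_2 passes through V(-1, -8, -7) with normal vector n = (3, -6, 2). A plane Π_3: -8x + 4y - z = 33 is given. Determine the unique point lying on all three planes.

(-9, -10, -1)

PS = (-4, -3, 8), PQ = (1, -1, 12); a normal to Π_1 is PS × PQ = (-28, 56, 7).
Using P: Π_1 has equation -28x + 56y + 7z = -315.
Π_2: n·r = n·V gives 3x - 6y + 2z = 31.
Solving the 3×3 linear system -28x + 56y + 7z = -315, 3x - 6y + 2z = 31, -8x + 4y - z = 33 (e.g. by elimination or Cramer's rule, determinant = -924) gives (-9, -10, -1).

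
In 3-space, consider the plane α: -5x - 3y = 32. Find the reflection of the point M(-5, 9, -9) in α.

(-15, 3, -9)

λ = (n·M − d)/|n|² = (-2 − 32)/34 = -1.
Reflection = M − 2λn = (-5, 9, -9) − (-2)·(-5, -3, 0) = (-15, 3, -9).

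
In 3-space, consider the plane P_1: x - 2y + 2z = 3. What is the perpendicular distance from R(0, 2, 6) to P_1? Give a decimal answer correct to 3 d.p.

1.667

n·R − d = (1)·(0) + (-2)·(2) + (2)·(6) − 3 = 5; |n| = √9.
Distance = |5| / √9 = 5/√9 ≈ 1.667.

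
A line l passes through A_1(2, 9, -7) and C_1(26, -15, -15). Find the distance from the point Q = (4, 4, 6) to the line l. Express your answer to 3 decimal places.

A direction vector for l is C_1 − A_1 = (24, -24, -8).
Taking (2, 9, -7) on l with direction v = (24, -24, -8): w = Q − (2, 9, -7) = (2, -5, 13), and w × v = (352, 328, 72).
Distance = |w × v| / |v| = √236672 / √1216 ≈ 13.951.

13.951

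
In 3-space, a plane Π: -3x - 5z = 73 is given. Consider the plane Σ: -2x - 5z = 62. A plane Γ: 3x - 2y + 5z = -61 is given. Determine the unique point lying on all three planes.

Solving the 3×3 linear system -3x - 5z = 73, -2x - 5z = 62, 3x - 2y + 5z = -61 (e.g. by elimination or Cramer's rule, determinant = 10) gives (-11, -6, -8).

(-11, -6, -8)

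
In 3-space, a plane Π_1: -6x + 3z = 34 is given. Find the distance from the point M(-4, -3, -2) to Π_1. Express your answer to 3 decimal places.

2.385

n·M − d = (-6)·(-4) + (0)·(-3) + (3)·(-2) − 34 = -16; |n| = √45.
Distance = |-16| / √45 = 16/√45 ≈ 2.385.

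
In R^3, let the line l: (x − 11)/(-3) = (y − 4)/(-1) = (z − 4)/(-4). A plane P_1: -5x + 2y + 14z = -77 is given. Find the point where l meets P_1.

l has direction (-3, -1, -4) through (11, 4, 4).
Substitute r = (11, 4, 4) + t(-3, -1, -4) into the plane: 9 + (-43)t = -77, so t = 2.
Intersection: (11, 4, 4) + 2·(-3, -1, -4) = (5, 2, -4).

(5, 2, -4)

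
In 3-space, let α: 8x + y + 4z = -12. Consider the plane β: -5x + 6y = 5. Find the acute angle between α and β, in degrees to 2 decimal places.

cos θ = |n₁·n₂| / (|n₁||n₂|) = |-34| / (√81 · √61).
θ = arccos(0.48369) ≈ 61.07°.

61.07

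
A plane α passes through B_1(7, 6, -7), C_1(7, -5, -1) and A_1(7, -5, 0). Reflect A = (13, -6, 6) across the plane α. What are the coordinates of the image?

B_1C_1 = (0, -11, 6), B_1A_1 = (0, -11, 7); a normal to α is B_1C_1 × B_1A_1 = (-11, 0, 0).
Using B_1: α has equation -11x = -77.
λ = (n·A − d)/|n|² = (-143 − (-77))/121 = -6/11.
Reflection = A − 2λn = (13, -6, 6) − (-12/11)·(-11, 0, 0) = (1, -6, 6).

(1, -6, 6)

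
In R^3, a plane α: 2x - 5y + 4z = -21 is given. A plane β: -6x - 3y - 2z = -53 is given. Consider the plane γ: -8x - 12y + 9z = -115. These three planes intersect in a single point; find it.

Solving the 3×3 linear system 2x - 5y + 4z = -21, -6x - 3y - 2z = -53, -8x - 12y + 9z = -115 (e.g. by elimination or Cramer's rule, determinant = -260) gives (5, 7, 1).

(5, 7, 1)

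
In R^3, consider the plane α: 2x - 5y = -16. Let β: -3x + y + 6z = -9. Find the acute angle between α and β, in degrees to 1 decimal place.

72.5

cos θ = |n₁·n₂| / (|n₁||n₂|) = |-11| / (√29 · √46).
θ = arccos(0.30117) ≈ 72.5°.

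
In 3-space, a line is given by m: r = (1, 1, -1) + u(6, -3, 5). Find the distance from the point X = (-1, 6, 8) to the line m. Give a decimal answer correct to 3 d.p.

Taking (1, 1, -1) on m with direction v = (6, -3, 5): w = X − (1, 1, -1) = (-2, 5, 9), and w × v = (52, 64, -24).
Distance = |w × v| / |v| = √7376 / √70 ≈ 10.265.

10.265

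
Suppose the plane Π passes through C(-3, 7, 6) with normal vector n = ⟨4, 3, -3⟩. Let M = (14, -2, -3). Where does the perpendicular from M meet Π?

(6, -8, 3)

Π: n·r = n·C gives 4x + 3y - 3z = -9.
Foot = M − λn with λ = (n·M − d)/|n|² = (59 − (-9))/34 = 2.
Foot = (14, -2, -3) − 2·(4, 3, -3) = (6, -8, 3).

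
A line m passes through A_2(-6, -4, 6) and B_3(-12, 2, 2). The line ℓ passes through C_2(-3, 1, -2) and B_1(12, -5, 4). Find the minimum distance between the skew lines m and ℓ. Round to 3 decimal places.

A direction vector for m is B_3 − A_2 = (-6, 6, -4).
A direction vector for ℓ is B_1 − C_2 = (15, -6, 6).
Common perpendicular direction n = (-6, 6, -4) × (15, -6, 6) = (12, -24, -54).
With w = (-3, 1, -2) − (-6, -4, 6) = (3, 5, -8), w · n = 348.
Distance = |w · n| / |n| = |348| / √3636 ≈ 5.771.

5.771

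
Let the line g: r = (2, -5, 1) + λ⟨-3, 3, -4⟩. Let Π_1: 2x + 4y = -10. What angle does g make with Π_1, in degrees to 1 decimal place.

sin θ = |n·v| / (|n||v|) = |6| / (√20 · √34) = 0.23009.
θ ≈ 13.3°.

13.3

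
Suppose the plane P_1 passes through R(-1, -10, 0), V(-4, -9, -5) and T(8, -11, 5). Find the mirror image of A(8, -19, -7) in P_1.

RV = (-3, 1, -5), RT = (9, -1, 5); a normal to P_1 is RV × RT = (0, -30, -6).
Using R: P_1 has equation -30y - 6z = 300.
λ = (n·A − d)/|n|² = (612 − 300)/936 = 1/3.
Reflection = A − 2λn = (8, -19, -7) − (2/3)·(0, -30, -6) = (8, 1, -3).

(8, 1, -3)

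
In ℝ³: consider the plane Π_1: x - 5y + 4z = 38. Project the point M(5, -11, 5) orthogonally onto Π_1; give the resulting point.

(4, -6, 1)

Foot = M − λn with λ = (n·M − d)/|n|² = (80 − 38)/42 = 1.
Foot = (5, -11, 5) − 1·(1, -5, 4) = (4, -6, 1).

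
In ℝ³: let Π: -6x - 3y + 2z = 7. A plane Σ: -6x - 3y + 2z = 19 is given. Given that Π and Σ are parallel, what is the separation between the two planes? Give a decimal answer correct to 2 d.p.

Same normal n = (-6, -3, 2) with |n| = √49; distance = |7 − 19| / |n| = 12/√49 ≈ 1.71.

1.71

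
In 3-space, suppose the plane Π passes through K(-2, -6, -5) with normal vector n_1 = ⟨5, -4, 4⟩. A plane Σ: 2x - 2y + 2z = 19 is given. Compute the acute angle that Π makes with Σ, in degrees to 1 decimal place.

Π: n_1·r = n_1·K gives 5x - 4y + 4z = -6.
cos θ = |n₁·n₂| / (|n₁||n₂|) = |26| / (√57 · √12).
θ = arccos(0.99413) ≈ 6.2°.

6.2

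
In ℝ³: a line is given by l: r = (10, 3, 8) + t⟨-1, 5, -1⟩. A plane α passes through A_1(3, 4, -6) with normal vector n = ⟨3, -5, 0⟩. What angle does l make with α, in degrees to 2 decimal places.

α: n·r = n·A_1 gives 3x - 5y = -11.
sin θ = |n·v| / (|n||v|) = |-28| / (√34 · √27) = 0.92414.
θ ≈ 67.54°.

67.54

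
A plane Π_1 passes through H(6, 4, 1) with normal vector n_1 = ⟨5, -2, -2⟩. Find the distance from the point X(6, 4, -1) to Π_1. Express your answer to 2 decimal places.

Π_1: n_1·r = n_1·H gives 5x - 2y - 2z = 20.
n·X − d = (5)·(6) + (-2)·(4) + (-2)·(-1) − 20 = 4; |n| = √33.
Distance = |4| / √33 = 4/√33 ≈ 0.70.

0.70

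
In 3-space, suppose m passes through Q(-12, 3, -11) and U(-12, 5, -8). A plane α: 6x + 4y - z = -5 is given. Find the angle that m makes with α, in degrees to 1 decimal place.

A direction vector for m is U − Q = (0, 2, 3).
sin θ = |n·v| / (|n||v|) = |5| / (√53 · √13) = 0.19048.
θ ≈ 11.0°.

11.0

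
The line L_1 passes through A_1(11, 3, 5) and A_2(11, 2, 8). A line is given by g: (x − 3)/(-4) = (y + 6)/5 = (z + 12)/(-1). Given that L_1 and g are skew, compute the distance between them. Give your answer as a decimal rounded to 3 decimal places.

15.264

A direction vector for L_1 is A_2 − A_1 = (0, -1, 3).
g has direction (-4, 5, -1) through (3, -6, -12).
Common perpendicular direction n = (0, -1, 3) × (-4, 5, -1) = (-14, -12, -4).
With w = (3, -6, -12) − (11, 3, 5) = (-8, -9, -17), w · n = 288.
Distance = |w · n| / |n| = |288| / √356 ≈ 15.264.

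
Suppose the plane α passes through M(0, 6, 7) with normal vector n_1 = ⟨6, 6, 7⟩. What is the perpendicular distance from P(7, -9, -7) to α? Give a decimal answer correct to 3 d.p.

13.273

α: n_1·r = n_1·M gives 6x + 6y + 7z = 85.
n·P − d = (6)·(7) + (6)·(-9) + (7)·(-7) − 85 = -146; |n| = √121.
Distance = |-146| / √121 = 146/√121 ≈ 13.273.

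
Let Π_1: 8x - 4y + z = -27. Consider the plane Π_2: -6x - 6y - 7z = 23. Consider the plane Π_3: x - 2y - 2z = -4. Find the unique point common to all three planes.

(-4, -1, 1)

Solving the 3×3 linear system 8x - 4y + z = -27, -6x - 6y - 7z = 23, x - 2y - 2z = -4 (e.g. by elimination or Cramer's rule, determinant = 78) gives (-4, -1, 1).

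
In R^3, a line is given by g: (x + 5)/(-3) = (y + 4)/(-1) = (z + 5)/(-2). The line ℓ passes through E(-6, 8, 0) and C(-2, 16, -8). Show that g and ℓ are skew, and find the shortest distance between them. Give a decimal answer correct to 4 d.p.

11.3592

g has direction (-3, -1, -2) through (-5, -4, -5).
A direction vector for ℓ is C − E = (4, 8, -8).
Common perpendicular direction n = (-3, -1, -2) × (4, 8, -8) = (24, -32, -20).
With w = (-6, 8, 0) − (-5, -4, -5) = (-1, 12, 5), w · n = -508.
Since n ≠ 0 the lines are not parallel, and w · n = -508 ≠ 0 so they do not intersect; hence they are skew.
Distance = |w · n| / |n| = |-508| / √2000 ≈ 11.3592.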